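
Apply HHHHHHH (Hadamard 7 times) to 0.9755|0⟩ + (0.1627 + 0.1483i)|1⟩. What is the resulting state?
(0.8048 + 0.1049i)|0⟩ + (0.5747 - 0.1049i)|1⟩

H² = I, so H^7 = H: a single Hadamard. With (a, b) = (0.9755, (0.1627 + 0.1483i)), H gives ((a + b)/√2, (a − b)/√2) = ((0.8048 + 0.1049i), (0.5747 - 0.1049i)).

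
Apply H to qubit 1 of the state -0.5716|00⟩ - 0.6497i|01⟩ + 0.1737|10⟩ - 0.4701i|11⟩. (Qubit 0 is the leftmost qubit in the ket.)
(-0.4042 - 0.4594i)|00⟩ + (-0.4042 + 0.4594i)|01⟩ + (0.1228 - 0.3324i)|10⟩ + (0.1228 + 0.3324i)|11⟩

H on qubit 1 mixes each pair of kets that differ only in qubit 1: amplitudes (a, b) of (|…0…⟩, |…1…⟩) become ((a + b)/√2, (a − b)/√2). Kets absent from the input have amplitude 0.
(|00⟩, |01⟩): (a, b) = (-0.5716, -0.6497i) → ((-0.4042 - 0.4594i), (-0.4042 + 0.4594i))
(|10⟩, |11⟩): (a, b) = (0.1737, -0.4701i) → ((0.1228 - 0.3324i), (0.1228 + 0.3324i))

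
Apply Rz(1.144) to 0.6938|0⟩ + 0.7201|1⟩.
(0.5834 - 0.3756i)|0⟩ + (0.6055 + 0.3898i)|1⟩

Rz(1.144) = [[e^(−iθ/2), 0], [0, e^(iθ/2)]] with e^(±iθ/2) = cos(θ/2) ± i·sin(θ/2); θ = 1.144, cos(θ/2) ≈ 0.84082, sin(θ/2) ≈ 0.541315.
With a = amp(|0⟩) = 0.6938 and b = amp(|1⟩) = 0.7201:
new amp(|0⟩) = (0.84082 - 0.541315i)·a = (0.5834 - 0.3756i)
new amp(|1⟩) = (0.84082 + 0.541315i)·b = (0.6055 + 0.3898i)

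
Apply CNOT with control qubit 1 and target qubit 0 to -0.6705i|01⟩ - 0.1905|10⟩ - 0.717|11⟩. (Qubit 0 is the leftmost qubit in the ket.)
-0.717|01⟩ - 0.1905|10⟩ - 0.6705i|11⟩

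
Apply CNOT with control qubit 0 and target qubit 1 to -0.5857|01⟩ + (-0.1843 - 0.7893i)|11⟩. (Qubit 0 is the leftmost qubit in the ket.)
-0.5857|01⟩ + (-0.1843 - 0.7893i)|10⟩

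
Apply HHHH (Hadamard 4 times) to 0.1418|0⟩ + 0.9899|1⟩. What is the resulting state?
0.1418|0⟩ + 0.9899|1⟩

H² = I, so an even number of Hadamards cancels: H^4 = I and the state is unchanged.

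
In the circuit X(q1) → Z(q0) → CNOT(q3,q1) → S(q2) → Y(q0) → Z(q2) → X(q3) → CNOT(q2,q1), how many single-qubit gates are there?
6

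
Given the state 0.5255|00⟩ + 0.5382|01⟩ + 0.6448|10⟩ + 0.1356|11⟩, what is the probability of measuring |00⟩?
0.2762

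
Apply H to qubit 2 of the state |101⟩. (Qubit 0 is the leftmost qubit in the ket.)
1/√2|100⟩ - 1/√2|101⟩

H on qubit 2 mixes each pair of kets that differ only in qubit 2: amplitudes (a, b) of (|…0…⟩, |…1…⟩) become ((a + b)/√2, (a − b)/√2). Kets absent from the input have amplitude 0.
(|100⟩, |101⟩): (a, b) = (0, 1) → (1/√2, -1/√2)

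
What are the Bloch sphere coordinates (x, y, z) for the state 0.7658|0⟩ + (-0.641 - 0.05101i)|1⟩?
(-0.9818, -0.07813, 0.173)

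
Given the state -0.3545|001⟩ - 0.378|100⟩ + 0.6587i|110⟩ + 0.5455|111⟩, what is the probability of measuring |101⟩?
0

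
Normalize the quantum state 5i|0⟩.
i|0⟩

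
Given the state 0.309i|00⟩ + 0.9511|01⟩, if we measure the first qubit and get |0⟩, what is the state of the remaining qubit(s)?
0.309i|0⟩ + 0.9511|1⟩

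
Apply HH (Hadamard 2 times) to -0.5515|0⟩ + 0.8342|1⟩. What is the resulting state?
-0.5515|0⟩ + 0.8342|1⟩

H² = I, so an even number of Hadamards cancels: H^2 = I and the state is unchanged.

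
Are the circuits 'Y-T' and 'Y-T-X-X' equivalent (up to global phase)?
Yes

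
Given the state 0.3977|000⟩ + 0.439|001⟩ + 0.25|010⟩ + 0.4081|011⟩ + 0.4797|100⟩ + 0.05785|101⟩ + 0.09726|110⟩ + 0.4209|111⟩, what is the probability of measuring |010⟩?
0.0625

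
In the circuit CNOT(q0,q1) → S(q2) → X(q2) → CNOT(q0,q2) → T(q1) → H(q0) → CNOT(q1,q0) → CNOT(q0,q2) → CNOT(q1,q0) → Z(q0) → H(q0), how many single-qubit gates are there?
6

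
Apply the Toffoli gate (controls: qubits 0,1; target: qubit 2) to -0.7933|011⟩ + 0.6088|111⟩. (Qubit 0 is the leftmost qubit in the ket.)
-0.7933|011⟩ + 0.6088|110⟩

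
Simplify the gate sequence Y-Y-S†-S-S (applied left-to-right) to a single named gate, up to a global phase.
S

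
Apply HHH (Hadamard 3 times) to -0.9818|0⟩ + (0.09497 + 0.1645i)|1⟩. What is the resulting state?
(-0.6271 + 0.1163i)|0⟩ + (-0.7614 - 0.1163i)|1⟩

H² = I, so H^3 = H: a single Hadamard. With (a, b) = (-0.9818, (0.09497 + 0.1645i)), H gives ((a + b)/√2, (a − b)/√2) = ((-0.6271 + 0.1163i), (-0.7614 - 0.1163i)).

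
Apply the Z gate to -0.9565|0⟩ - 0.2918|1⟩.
-0.9565|0⟩ + 0.2918|1⟩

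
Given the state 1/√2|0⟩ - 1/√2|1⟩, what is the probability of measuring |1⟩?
1/2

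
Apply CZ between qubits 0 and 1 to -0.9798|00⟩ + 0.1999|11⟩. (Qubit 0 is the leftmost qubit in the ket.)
-0.9798|00⟩ - 0.1999|11⟩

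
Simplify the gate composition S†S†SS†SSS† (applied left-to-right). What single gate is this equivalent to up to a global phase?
S†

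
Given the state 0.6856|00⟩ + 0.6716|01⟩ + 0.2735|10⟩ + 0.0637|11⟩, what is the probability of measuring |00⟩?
0.47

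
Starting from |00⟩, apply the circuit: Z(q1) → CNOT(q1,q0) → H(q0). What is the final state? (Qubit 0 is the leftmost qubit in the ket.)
1/√2|00⟩ + 1/√2|10⟩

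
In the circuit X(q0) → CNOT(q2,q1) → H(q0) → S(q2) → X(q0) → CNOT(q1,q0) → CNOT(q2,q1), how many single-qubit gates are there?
4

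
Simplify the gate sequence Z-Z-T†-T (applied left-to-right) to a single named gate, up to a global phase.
I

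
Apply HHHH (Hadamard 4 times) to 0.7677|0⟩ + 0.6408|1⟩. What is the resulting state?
0.7677|0⟩ + 0.6408|1⟩

H² = I, so an even number of Hadamards cancels: H^4 = I and the state is unchanged.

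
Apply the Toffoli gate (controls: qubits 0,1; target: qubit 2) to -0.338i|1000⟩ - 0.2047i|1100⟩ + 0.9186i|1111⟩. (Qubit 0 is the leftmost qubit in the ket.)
-0.338i|1000⟩ + 0.9186i|1101⟩ - 0.2047i|1110⟩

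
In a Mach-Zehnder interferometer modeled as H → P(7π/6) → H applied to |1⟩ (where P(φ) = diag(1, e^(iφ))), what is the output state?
(0.933 + 0.25i)|0⟩ + (0.06699 - 0.25i)|1⟩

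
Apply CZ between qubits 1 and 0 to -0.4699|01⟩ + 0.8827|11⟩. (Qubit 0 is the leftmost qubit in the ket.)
-0.4699|01⟩ - 0.8827|11⟩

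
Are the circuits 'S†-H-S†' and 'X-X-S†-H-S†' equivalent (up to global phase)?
Yes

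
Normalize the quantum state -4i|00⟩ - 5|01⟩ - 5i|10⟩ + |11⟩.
-0.4887i|00⟩ - 0.6108|01⟩ - 0.6108i|10⟩ + 0.1222|11⟩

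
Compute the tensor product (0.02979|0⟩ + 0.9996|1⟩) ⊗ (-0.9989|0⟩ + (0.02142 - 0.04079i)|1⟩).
-0.02976|00⟩ + (0.0006381 - 0.001215i)|01⟩ - 0.9985|10⟩ + (0.02141 - 0.04077i)|11⟩

amp(|b₁b₂…⟩) = product of the factor amplitudes for bits b₁, b₂, …; only kets whose every factor amplitude is nonzero survive.
|00⟩: (0.02979)(-0.9989) = -0.02976
|01⟩: (0.02979)(0.02142 - 0.04079i) = (0.0006381 - 0.001215i)
|10⟩: (0.9996)(-0.9989) = -0.9985
|11⟩: (0.9996)(0.02142 - 0.04079i) = (0.02141 - 0.04077i)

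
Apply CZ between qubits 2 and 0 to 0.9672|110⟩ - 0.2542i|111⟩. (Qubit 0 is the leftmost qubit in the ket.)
0.9672|110⟩ + 0.2542i|111⟩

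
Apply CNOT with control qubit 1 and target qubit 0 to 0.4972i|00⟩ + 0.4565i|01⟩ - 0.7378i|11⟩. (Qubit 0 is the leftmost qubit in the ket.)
0.4972i|00⟩ - 0.7378i|01⟩ + 0.4565i|11⟩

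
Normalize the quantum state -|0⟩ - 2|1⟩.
-1/√5|0⟩ - 0.8944|1⟩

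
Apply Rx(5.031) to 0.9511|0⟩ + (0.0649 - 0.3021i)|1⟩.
(-0.9477 - 0.03803i)|0⟩ + (-0.05259 - 0.3125i)|1⟩

Rx(5.031) = [[cos(θ/2), −i·sin(θ/2)], [−i·sin(θ/2), cos(θ/2)]]; θ = 5.031, cos(θ/2) ≈ -0.810323, sin(θ/2) ≈ 0.585983.
With a = amp(|0⟩) = 0.9511 and b = amp(|1⟩) = (0.0649 - 0.3021i):
new amp(|0⟩) = (-0.810323)·a + (-0.585983i)·b = (-0.9477 - 0.03803i)
new amp(|1⟩) = (-0.585983i)·a + (-0.810323)·b = (-0.05259 - 0.3125i)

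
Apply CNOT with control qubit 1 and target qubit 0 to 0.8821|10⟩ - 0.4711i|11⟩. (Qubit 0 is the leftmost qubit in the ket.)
-0.4711i|01⟩ + 0.8821|10⟩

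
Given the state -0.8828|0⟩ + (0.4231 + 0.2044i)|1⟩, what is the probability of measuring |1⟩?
0.2208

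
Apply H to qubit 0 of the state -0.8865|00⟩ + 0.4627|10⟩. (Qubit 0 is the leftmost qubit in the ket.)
-0.2997|00⟩ - 0.954|10⟩

H on qubit 0 mixes each pair of kets that differ only in qubit 0: amplitudes (a, b) of (|…0…⟩, |…1…⟩) become ((a + b)/√2, (a − b)/√2). Kets absent from the input have amplitude 0.
(|00⟩, |10⟩): (a, b) = (-0.8865, 0.4627) → (-0.2997, -0.954)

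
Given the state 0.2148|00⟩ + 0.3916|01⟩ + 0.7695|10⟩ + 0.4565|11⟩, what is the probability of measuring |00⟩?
0.04614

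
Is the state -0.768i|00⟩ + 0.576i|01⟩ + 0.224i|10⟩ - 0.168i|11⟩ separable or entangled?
Separable

Writing the state as a|00⟩ + b|01⟩ + c|10⟩ + d|11⟩, it is a product state iff ad − bc = 0.
Here (a, b, c, d) = (-0.768i, 0.576i, 0.224i, -0.168i): ad − bc = (-0.768i)(-0.168i) − (0.576i)(0.224i) = 0, so the state is separable.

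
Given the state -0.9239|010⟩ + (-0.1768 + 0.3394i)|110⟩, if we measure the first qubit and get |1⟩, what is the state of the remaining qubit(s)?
(-0.462 + 0.8869i)|10⟩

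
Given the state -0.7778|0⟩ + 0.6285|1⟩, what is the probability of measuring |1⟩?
0.395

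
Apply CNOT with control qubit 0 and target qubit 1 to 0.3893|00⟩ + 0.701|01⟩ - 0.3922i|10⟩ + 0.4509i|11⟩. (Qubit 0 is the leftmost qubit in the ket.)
0.3893|00⟩ + 0.701|01⟩ + 0.4509i|10⟩ - 0.3922i|11⟩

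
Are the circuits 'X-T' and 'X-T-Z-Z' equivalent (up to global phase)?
Yes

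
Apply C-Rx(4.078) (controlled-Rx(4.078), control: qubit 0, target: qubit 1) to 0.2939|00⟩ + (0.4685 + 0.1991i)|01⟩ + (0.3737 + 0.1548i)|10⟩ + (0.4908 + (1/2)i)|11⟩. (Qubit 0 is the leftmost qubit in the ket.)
0.2939|00⟩ + (0.4685 + 0.1991i)|01⟩ + (0.2775 - 0.5078i)|10⟩ + (-0.08335 - 0.5591i)|11⟩

C-Rx(4.078) leaves the control-|0⟩ kets |00⟩, |01⟩ unchanged and applies Rx(4.078) to qubit 1 on the control-|1⟩ pair (|10⟩, |11⟩).
Rx(4.078) = [[cos(θ/2), −i·sin(θ/2)], [−i·sin(θ/2), cos(θ/2)]]; θ = 4.078, cos(θ/2) ≈ -0.451284, sin(θ/2) ≈ 0.89238.
With a = amp(|10⟩) = (0.3737 + 0.1548i) and b = amp(|11⟩) = (0.4908 + (1/2)i):
new amp(|10⟩) = (-0.451284)·a + (-0.89238i)·b = (0.2775 - 0.5078i)
new amp(|11⟩) = (-0.89238i)·a + (-0.451284)·b = (-0.08335 - 0.5591i)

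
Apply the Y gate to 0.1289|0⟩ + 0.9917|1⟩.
-0.9917i|0⟩ + 0.1289i|1⟩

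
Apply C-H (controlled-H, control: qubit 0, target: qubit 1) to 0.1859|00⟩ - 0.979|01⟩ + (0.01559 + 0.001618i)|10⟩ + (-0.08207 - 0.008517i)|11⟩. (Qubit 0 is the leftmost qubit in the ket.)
0.1859|00⟩ - 0.979|01⟩ + (-0.04701 - 0.004878i)|10⟩ + (0.06906 + 0.007167i)|11⟩

C-H leaves the control-|0⟩ kets |00⟩, |01⟩ unchanged and applies H to qubit 1 on the control-|1⟩ pair (|10⟩, |11⟩).
H = [[1/√2, 1/√2], [1/√2, -1/√2]].
With a = amp(|10⟩) = (0.01559 + 0.001618i) and b = amp(|11⟩) = (-0.08207 - 0.008517i):
new amp(|10⟩) = (1/√2)·a + (1/√2)·b = (-0.04701 - 0.004878i)
new amp(|11⟩) = (1/√2)·a + (-1/√2)·b = (0.06906 + 0.007167i)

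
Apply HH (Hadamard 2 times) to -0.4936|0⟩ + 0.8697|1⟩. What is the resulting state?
-0.4936|0⟩ + 0.8697|1⟩

H² = I, so an even number of Hadamards cancels: H^2 = I and the state is unchanged.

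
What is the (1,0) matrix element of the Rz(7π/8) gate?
0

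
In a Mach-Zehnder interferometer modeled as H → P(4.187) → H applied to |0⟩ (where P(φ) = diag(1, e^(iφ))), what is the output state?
(0.2492 - 0.4326i)|0⟩ + (0.7508 + 0.4326i)|1⟩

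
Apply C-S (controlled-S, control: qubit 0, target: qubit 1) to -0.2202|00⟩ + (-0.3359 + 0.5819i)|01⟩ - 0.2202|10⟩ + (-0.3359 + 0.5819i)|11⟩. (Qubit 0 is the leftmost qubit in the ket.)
-0.2202|00⟩ + (-0.3359 + 0.5819i)|01⟩ - 0.2202|10⟩ + (-0.5819 - 0.3359i)|11⟩

C-S leaves the control-|0⟩ kets |00⟩, |01⟩ unchanged and applies S to qubit 1 on the control-|1⟩ pair (|10⟩, |11⟩).
S = [[1, 0], [0, i]].
With a = amp(|10⟩) = -0.2202 and b = amp(|11⟩) = (-0.3359 + 0.5819i):
new amp(|10⟩) = (1)·a = -0.2202
new amp(|11⟩) = (i)·b = (-0.5819 - 0.3359i)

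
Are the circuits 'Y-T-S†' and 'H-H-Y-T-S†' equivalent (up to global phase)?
Yes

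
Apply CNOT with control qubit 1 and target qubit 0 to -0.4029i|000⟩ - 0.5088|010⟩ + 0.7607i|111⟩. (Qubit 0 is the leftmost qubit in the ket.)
-0.4029i|000⟩ + 0.7607i|011⟩ - 0.5088|110⟩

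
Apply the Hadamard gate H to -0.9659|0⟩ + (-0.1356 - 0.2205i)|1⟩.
(-0.7789 - 0.1559i)|0⟩ + (-0.5871 + 0.1559i)|1⟩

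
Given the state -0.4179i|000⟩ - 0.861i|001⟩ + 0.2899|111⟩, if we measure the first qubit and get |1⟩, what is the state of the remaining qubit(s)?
|11⟩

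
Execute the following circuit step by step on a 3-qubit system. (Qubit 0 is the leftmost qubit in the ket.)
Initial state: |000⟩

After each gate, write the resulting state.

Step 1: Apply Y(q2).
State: i|001⟩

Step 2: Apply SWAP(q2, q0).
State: i|100⟩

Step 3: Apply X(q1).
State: i|110⟩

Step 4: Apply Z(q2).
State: i|110⟩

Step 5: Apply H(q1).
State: (1/√2)i|100⟩ - (1/√2)i|110⟩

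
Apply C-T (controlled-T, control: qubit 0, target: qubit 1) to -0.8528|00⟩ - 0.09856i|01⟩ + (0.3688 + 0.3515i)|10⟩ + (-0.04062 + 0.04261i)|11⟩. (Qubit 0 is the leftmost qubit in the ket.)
-0.8528|00⟩ - 0.09856i|01⟩ + (0.3688 + 0.3515i)|10⟩ + (-0.05885 + 0.001407i)|11⟩

C-T leaves the control-|0⟩ kets |00⟩, |01⟩ unchanged and applies T to qubit 1 on the control-|1⟩ pair (|10⟩, |11⟩).
T = [[1, 0], [0, (1/√2 + (1/√2)i)]].
With a = amp(|10⟩) = (0.3688 + 0.3515i) and b = amp(|11⟩) = (-0.04062 + 0.04261i):
new amp(|10⟩) = (1)·a = (0.3688 + 0.3515i)
new amp(|11⟩) = (1/√2 + (1/√2)i)·b = (-0.05885 + 0.001407i)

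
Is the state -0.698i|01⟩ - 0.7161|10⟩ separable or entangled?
Entangled

Writing the state as a|00⟩ + b|01⟩ + c|10⟩ + d|11⟩, it is a product state iff ad − bc = 0.
Here (a, b, c, d) = (0, -0.698i, -0.7161, 0): ad − bc = (0)(0) − (-0.698i)(-0.7161) = -0.4998i ≠ 0, so the state is entangled.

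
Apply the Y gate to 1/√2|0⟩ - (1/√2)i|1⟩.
-1/√2|0⟩ + (1/√2)i|1⟩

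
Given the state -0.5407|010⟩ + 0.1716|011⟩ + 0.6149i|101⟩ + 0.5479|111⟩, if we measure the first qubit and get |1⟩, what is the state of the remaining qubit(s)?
0.7466i|01⟩ + 0.6653|11⟩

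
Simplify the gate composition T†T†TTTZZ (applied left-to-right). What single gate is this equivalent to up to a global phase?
T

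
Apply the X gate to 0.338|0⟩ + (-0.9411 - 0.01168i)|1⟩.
(-0.9411 - 0.01168i)|0⟩ + 0.338|1⟩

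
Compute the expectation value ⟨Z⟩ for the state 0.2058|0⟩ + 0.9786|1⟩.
-0.9153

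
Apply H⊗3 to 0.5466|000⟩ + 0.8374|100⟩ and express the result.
0.4893|000⟩ + 0.4893|001⟩ + 0.4893|010⟩ + 0.4893|011⟩ - 0.1028|100⟩ - 0.1028|101⟩ - 0.1028|110⟩ - 0.1028|111⟩

H⊗3 gives amp(|y⟩) = (1/2√2) Σ_x (−1)^(x·y) amp(|x⟩), where x·y is the number of positions in which both x and y have a 1.
|000⟩: (0.5466 + 0.8374)/(2√2) = 0.4893
|001⟩: (0.5466 + 0.8374)/(2√2) = 0.4893
|010⟩: (0.5466 + 0.8374)/(2√2) = 0.4893
|011⟩: (0.5466 + 0.8374)/(2√2) = 0.4893
|100⟩: (0.5466 - 0.8374)/(2√2) = -0.1028
|101⟩: (0.5466 - 0.8374)/(2√2) = -0.1028
|110⟩: (0.5466 - 0.8374)/(2√2) = -0.1028
|111⟩: (0.5466 - 0.8374)/(2√2) = -0.1028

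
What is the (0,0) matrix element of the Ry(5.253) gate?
-0.8702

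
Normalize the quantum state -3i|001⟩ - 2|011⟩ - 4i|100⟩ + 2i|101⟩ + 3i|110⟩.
-0.4629i|001⟩ - 0.3086|011⟩ - 0.6172i|100⟩ + 0.3086i|101⟩ + 0.4629i|110⟩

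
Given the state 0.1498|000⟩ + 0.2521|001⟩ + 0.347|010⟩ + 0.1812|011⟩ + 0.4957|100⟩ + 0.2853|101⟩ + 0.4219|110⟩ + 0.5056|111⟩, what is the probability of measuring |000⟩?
0.02244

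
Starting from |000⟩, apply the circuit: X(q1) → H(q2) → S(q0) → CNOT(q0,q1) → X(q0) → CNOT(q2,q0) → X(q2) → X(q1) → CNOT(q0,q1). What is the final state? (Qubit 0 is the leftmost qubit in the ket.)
1/√2|000⟩ + 1/√2|111⟩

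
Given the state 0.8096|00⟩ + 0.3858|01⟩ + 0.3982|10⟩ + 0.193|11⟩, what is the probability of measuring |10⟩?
0.1586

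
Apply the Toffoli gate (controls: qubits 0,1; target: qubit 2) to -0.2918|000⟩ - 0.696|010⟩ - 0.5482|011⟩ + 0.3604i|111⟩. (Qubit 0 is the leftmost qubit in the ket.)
-0.2918|000⟩ - 0.696|010⟩ - 0.5482|011⟩ + 0.3604i|110⟩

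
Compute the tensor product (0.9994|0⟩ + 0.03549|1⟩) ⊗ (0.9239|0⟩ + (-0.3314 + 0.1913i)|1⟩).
0.9233|00⟩ + (-0.3312 + 0.1912i)|01⟩ + 0.03279|10⟩ + (-0.01176 + 0.006789i)|11⟩

amp(|b₁b₂…⟩) = product of the factor amplitudes for bits b₁, b₂, …; only kets whose every factor amplitude is nonzero survive.
|00⟩: (0.9994)(0.9239) = 0.9233
|01⟩: (0.9994)(-0.3314 + 0.1913i) = (-0.3312 + 0.1912i)
|10⟩: (0.03549)(0.9239) = 0.03279
|11⟩: (0.03549)(-0.3314 + 0.1913i) = (-0.01176 + 0.006789i)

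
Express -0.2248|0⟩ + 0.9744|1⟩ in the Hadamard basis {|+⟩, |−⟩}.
0.53|+⟩ - 0.848|−⟩

With |ψ⟩ = α|0⟩ + β|1⟩, the Hadamard-basis coefficients are ⟨+|ψ⟩ = (α + β)/√2 and ⟨−|ψ⟩ = (α − β)/√2.
Here α = -0.2248, β = 0.9744: (α + β)/√2 = 0.53, (α − β)/√2 = -0.848.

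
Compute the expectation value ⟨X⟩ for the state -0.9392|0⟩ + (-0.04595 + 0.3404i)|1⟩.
0.08631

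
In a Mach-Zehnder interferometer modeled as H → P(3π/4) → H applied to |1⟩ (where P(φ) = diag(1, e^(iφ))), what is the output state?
(0.8536 - (1/√8)i)|0⟩ + (0.1464 + (1/√8)i)|1⟩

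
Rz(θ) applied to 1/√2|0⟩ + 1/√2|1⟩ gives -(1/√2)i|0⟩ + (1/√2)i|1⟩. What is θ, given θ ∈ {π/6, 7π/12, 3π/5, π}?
π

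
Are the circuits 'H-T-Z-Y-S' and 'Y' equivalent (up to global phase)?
No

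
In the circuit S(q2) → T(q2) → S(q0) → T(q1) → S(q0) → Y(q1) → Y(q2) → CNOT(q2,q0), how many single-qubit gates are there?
7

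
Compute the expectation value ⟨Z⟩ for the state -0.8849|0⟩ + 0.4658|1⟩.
0.5661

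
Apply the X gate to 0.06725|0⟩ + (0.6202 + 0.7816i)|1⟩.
(0.6202 + 0.7816i)|0⟩ + 0.06725|1⟩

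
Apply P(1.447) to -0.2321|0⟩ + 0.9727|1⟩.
-0.2321|0⟩ + (0.1201 + 0.9653i)|1⟩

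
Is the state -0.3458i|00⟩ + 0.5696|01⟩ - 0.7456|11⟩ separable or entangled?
Entangled

Writing the state as a|00⟩ + b|01⟩ + c|10⟩ + d|11⟩, it is a product state iff ad − bc = 0.
Here (a, b, c, d) = (-0.3458i, 0.5696, 0, -0.7456): ad − bc = (-0.3458i)(-0.7456) − (0.5696)(0) = 0.2578i ≠ 0, so the state is entangled.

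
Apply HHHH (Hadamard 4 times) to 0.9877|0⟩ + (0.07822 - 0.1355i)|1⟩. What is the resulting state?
0.9877|0⟩ + (0.07822 - 0.1355i)|1⟩

H² = I, so an even number of Hadamards cancels: H^4 = I and the state is unchanged.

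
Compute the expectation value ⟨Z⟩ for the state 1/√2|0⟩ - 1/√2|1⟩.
0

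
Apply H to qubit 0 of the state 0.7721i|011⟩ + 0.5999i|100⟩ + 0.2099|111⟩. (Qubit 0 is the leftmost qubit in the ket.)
0.4242i|000⟩ + (0.1484 + 0.546i)|011⟩ - 0.4242i|100⟩ + (-0.1484 + 0.546i)|111⟩

H on qubit 0 mixes each pair of kets that differ only in qubit 0: amplitudes (a, b) of (|…0…⟩, |…1…⟩) become ((a + b)/√2, (a − b)/√2). Kets absent from the input have amplitude 0.
(|000⟩, |100⟩): (a, b) = (0, 0.5999i) → (0.4242i, -0.4242i)
(|011⟩, |111⟩): (a, b) = (0.7721i, 0.2099) → ((0.1484 + 0.546i), (-0.1484 + 0.546i))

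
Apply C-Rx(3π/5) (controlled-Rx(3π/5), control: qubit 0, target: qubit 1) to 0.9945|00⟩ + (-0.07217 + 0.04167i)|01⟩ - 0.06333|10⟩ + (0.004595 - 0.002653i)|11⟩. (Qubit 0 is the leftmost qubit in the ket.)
0.9945|00⟩ + (-0.07217 + 0.04167i)|01⟩ + (-0.03937 - 0.003717i)|10⟩ + (0.002701 + 0.04968i)|11⟩

C-Rx(3π/5) leaves the control-|0⟩ kets |00⟩, |01⟩ unchanged and applies Rx(3π/5) to qubit 1 on the control-|1⟩ pair (|10⟩, |11⟩).
Rx(3π/5) = [[cos(θ/2), −i·sin(θ/2)], [−i·sin(θ/2), cos(θ/2)]]; θ = 3π/5, cos(θ/2) ≈ 0.587785, sin(θ/2) ≈ 0.809017.
With a = amp(|10⟩) = -0.06333 and b = amp(|11⟩) = (0.004595 - 0.002653i):
new amp(|10⟩) = (0.587785)·a + (-0.809017i)·b = (-0.03937 - 0.003717i)
new amp(|11⟩) = (-0.809017i)·a + (0.587785)·b = (0.002701 + 0.04968i)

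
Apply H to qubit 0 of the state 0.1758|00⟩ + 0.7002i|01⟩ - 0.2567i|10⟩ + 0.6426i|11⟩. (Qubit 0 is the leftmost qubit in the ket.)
(0.1243 - 0.1815i)|00⟩ + 0.9495i|01⟩ + (0.1243 + 0.1815i)|10⟩ + 0.04073i|11⟩

H on qubit 0 mixes each pair of kets that differ only in qubit 0: amplitudes (a, b) of (|…0…⟩, |…1…⟩) become ((a + b)/√2, (a − b)/√2). Kets absent from the input have amplitude 0.
(|00⟩, |10⟩): (a, b) = (0.1758, -0.2567i) → ((0.1243 - 0.1815i), (0.1243 + 0.1815i))
(|01⟩, |11⟩): (a, b) = (0.7002i, 0.6426i) → (0.9495i, 0.04073i)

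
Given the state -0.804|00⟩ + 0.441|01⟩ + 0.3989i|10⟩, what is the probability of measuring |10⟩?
0.1591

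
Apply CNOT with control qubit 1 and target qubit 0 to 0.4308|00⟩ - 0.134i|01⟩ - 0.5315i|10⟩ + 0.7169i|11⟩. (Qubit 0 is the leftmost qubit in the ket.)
0.4308|00⟩ + 0.7169i|01⟩ - 0.5315i|10⟩ - 0.134i|11⟩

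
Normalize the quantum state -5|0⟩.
-|0⟩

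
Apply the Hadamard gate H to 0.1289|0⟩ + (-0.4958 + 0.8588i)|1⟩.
(-0.2594 + 0.6073i)|0⟩ + (0.4417 - 0.6073i)|1⟩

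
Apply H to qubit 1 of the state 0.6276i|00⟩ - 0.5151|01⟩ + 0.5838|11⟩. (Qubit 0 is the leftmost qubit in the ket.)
(-0.3642 + 0.4438i)|00⟩ + (0.3642 + 0.4438i)|01⟩ + 0.4128|10⟩ - 0.4128|11⟩

H on qubit 1 mixes each pair of kets that differ only in qubit 1: amplitudes (a, b) of (|…0…⟩, |…1…⟩) become ((a + b)/√2, (a − b)/√2). Kets absent from the input have amplitude 0.
(|00⟩, |01⟩): (a, b) = (0.6276i, -0.5151) → ((-0.3642 + 0.4438i), (0.3642 + 0.4438i))
(|10⟩, |11⟩): (a, b) = (0, 0.5838) → (0.4128, -0.4128)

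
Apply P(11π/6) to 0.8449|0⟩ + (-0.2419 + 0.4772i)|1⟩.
0.8449|0⟩ + (0.02911 + 0.5342i)|1⟩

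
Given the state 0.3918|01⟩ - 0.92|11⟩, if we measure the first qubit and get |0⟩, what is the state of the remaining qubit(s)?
|1⟩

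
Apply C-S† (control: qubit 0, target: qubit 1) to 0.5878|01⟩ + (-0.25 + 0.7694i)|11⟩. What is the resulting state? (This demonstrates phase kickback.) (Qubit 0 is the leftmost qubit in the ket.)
0.5878|01⟩ + (0.7694 + 0.25i)|11⟩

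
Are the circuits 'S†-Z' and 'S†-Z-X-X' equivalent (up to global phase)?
Yes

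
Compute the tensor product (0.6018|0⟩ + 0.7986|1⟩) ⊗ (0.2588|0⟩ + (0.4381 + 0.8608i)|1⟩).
0.1557|00⟩ + (0.2636 + 0.518i)|01⟩ + 0.2067|10⟩ + (0.3499 + 0.6874i)|11⟩

amp(|b₁b₂…⟩) = product of the factor amplitudes for bits b₁, b₂, …; only kets whose every factor amplitude is nonzero survive.
|00⟩: (0.6018)(0.2588) = 0.1557
|01⟩: (0.6018)(0.4381 + 0.8608i) = (0.2636 + 0.518i)
|10⟩: (0.7986)(0.2588) = 0.2067
|11⟩: (0.7986)(0.4381 + 0.8608i) = (0.3499 + 0.6874i)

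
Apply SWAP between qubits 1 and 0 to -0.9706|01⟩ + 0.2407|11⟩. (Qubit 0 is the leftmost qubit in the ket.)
-0.9706|10⟩ + 0.2407|11⟩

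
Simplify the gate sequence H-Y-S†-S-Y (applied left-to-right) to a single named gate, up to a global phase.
H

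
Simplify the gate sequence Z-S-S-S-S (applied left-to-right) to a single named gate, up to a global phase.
Z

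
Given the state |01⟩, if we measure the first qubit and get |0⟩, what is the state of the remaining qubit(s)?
|1⟩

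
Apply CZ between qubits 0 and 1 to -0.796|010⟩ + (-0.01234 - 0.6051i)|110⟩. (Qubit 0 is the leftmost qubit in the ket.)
-0.796|010⟩ + (0.01234 + 0.6051i)|110⟩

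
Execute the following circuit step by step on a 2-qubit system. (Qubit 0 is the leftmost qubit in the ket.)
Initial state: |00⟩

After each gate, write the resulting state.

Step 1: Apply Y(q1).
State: i|01⟩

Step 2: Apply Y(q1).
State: |00⟩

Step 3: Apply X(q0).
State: |10⟩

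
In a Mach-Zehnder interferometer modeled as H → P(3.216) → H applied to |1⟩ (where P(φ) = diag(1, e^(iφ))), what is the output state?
(0.9986 + 0.03717i)|0⟩ + (0.001383 - 0.03717i)|1⟩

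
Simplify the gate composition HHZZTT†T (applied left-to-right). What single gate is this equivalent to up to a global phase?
T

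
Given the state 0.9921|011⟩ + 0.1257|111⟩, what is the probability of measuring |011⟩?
0.9843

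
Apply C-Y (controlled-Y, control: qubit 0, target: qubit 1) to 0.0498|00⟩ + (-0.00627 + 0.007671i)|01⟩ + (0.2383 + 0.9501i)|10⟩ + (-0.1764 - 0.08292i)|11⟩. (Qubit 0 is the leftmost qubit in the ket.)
0.0498|00⟩ + (-0.00627 + 0.007671i)|01⟩ + (-0.08292 + 0.1764i)|10⟩ + (-0.9501 + 0.2383i)|11⟩

C-Y leaves the control-|0⟩ kets |00⟩, |01⟩ unchanged and applies Y to qubit 1 on the control-|1⟩ pair (|10⟩, |11⟩).
Y = [[0, -i], [i, 0]].
With a = amp(|10⟩) = (0.2383 + 0.9501i) and b = amp(|11⟩) = (-0.1764 - 0.08292i):
new amp(|10⟩) = (-i)·b = (-0.08292 + 0.1764i)
new amp(|11⟩) = (i)·a = (-0.9501 + 0.2383i)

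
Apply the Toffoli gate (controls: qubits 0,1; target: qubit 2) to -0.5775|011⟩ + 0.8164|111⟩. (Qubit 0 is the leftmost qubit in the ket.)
-0.5775|011⟩ + 0.8164|110⟩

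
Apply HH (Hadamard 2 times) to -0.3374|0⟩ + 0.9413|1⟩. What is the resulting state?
-0.3374|0⟩ + 0.9413|1⟩

H² = I, so an even number of Hadamards cancels: H^2 = I and the state is unchanged.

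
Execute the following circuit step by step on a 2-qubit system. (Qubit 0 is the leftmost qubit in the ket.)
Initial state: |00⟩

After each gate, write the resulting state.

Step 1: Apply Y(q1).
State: i|01⟩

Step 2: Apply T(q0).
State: i|01⟩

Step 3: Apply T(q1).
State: (-1/√2 + (1/√2)i)|01⟩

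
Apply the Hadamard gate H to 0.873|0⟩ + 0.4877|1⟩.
0.9622|0⟩ + 0.2724|1⟩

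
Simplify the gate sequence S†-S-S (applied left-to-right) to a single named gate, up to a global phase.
S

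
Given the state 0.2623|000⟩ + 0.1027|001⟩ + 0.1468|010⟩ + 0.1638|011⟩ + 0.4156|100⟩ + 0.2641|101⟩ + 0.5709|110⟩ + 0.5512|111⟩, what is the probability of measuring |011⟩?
0.02683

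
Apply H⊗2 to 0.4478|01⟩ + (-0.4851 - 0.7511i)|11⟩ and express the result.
(-0.01865 - 0.3756i)|00⟩ + (0.01865 + 0.3756i)|01⟩ + (0.4665 + 0.3756i)|10⟩ + (-0.4665 - 0.3756i)|11⟩

H⊗2 gives amp(|y⟩) = (1/2) Σ_x (−1)^(x·y) amp(|x⟩), where x·y is the number of positions in which both x and y have a 1.
|00⟩: (0.4478 + (-0.4851 - 0.7511i))/2 = (-0.01865 - 0.3756i)
|01⟩: (-0.4478 - (-0.4851 - 0.7511i))/2 = (0.01865 + 0.3756i)
|10⟩: (0.4478 - (-0.4851 - 0.7511i))/2 = (0.4665 + 0.3756i)
|11⟩: (-0.4478 + (-0.4851 - 0.7511i))/2 = (-0.4665 - 0.3756i)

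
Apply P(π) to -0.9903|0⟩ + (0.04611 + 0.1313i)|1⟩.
-0.9903|0⟩ + (-0.04611 - 0.1313i)|1⟩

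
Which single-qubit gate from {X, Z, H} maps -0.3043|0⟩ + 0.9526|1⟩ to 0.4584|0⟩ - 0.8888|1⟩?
H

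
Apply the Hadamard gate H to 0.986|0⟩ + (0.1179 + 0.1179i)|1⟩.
(0.7806 + 0.08337i)|0⟩ + (0.6138 - 0.08337i)|1⟩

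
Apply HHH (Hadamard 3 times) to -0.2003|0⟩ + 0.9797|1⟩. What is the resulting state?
0.5511|0⟩ - 0.8344|1⟩

H² = I, so H^3 = H: a single Hadamard. With (a, b) = (-0.2003, 0.9797), H gives ((a + b)/√2, (a − b)/√2) = (0.5511, -0.8344).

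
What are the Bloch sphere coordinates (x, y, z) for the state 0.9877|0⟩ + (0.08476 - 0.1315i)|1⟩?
(0.1674, -0.2598, 0.9511)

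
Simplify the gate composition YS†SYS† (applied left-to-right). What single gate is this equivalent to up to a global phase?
S†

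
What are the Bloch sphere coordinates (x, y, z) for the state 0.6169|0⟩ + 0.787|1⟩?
(0.971, 0, -0.2388)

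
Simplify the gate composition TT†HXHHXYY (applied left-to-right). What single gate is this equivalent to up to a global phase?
H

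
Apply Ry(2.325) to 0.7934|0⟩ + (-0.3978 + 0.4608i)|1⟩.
(0.6801 - 0.4229i)|0⟩ + (0.5702 + 0.183i)|1⟩

Ry(2.325) = [[cos(θ/2), −sin(θ/2)], [sin(θ/2), cos(θ/2)]]; θ = 2.325, cos(θ/2) ≈ 0.397046, sin(θ/2) ≈ 0.917799.
With a = amp(|0⟩) = 0.7934 and b = amp(|1⟩) = (-0.3978 + 0.4608i):
new amp(|0⟩) = (0.397046)·a + (-0.917799)·b = (0.6801 - 0.4229i)
new amp(|1⟩) = (0.917799)·a + (0.397046)·b = (0.5702 + 0.183i)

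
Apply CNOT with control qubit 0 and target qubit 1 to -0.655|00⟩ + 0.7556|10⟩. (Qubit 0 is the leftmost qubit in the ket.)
-0.655|00⟩ + 0.7556|11⟩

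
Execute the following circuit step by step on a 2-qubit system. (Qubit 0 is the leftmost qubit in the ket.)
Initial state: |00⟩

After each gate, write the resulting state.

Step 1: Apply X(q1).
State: |01⟩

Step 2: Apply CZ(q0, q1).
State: |01⟩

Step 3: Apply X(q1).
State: |00⟩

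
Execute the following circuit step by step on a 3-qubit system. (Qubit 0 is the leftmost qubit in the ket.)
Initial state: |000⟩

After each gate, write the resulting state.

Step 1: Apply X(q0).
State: |100⟩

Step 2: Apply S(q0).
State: i|100⟩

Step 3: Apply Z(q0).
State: -i|100⟩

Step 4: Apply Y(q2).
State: |101⟩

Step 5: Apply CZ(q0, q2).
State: -|101⟩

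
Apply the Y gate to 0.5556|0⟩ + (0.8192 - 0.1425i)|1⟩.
(-0.1425 - 0.8192i)|0⟩ + 0.5556i|1⟩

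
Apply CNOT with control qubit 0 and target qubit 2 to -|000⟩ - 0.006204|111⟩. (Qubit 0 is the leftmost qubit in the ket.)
-|000⟩ - 0.006204|110⟩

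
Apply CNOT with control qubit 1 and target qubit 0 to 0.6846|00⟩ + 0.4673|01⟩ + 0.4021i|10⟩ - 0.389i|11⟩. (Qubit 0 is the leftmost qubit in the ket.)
0.6846|00⟩ - 0.389i|01⟩ + 0.4021i|10⟩ + 0.4673|11⟩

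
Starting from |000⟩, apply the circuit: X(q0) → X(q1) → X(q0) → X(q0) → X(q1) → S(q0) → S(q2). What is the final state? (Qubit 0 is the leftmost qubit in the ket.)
i|100⟩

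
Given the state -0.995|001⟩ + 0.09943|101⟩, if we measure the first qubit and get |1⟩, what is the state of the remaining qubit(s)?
|01⟩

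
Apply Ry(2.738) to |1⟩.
-0.9797|0⟩ + 0.2004|1⟩

Ry(2.738) = [[cos(θ/2), −sin(θ/2)], [sin(θ/2), cos(θ/2)]]; θ = 2.738, cos(θ/2) ≈ 0.20043, sin(θ/2) ≈ 0.979708.
With a = amp(|0⟩) = 0 and b = amp(|1⟩) = 1:
new amp(|0⟩) = (0.20043)·a + (-0.979708)·b = -0.9797
new amp(|1⟩) = (0.979708)·a + (0.20043)·b = 0.2004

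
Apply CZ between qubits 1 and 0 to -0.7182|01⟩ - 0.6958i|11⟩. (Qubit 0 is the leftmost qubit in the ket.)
-0.7182|01⟩ + 0.6958i|11⟩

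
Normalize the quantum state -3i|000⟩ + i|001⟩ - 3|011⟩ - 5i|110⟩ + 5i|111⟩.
-0.3612i|000⟩ + 0.1204i|001⟩ - 0.3612|011⟩ - 0.6019i|110⟩ + 0.6019i|111⟩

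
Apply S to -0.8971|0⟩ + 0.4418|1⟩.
-0.8971|0⟩ + 0.4418i|1⟩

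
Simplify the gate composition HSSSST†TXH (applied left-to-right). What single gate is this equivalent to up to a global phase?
Z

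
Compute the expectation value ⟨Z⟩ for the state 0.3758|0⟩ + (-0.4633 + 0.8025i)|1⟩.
-0.7174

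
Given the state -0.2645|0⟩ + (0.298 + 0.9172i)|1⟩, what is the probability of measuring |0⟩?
0.06996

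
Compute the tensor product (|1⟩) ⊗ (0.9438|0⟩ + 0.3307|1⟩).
0.9438|10⟩ + 0.3307|11⟩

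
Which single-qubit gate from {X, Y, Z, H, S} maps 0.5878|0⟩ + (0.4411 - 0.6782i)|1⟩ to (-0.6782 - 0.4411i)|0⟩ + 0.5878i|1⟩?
Y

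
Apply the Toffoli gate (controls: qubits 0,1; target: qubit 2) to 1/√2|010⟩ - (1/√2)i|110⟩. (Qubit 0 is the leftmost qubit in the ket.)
1/√2|010⟩ - (1/√2)i|111⟩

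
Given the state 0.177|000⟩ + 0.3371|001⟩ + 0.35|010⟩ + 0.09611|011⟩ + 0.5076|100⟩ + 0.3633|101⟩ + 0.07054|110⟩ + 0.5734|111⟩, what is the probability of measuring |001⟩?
0.1136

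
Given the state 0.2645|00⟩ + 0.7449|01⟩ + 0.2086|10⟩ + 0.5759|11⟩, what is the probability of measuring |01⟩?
0.5549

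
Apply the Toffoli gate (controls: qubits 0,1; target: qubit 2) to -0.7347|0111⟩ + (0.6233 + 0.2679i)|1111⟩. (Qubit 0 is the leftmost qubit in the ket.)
-0.7347|0111⟩ + (0.6233 + 0.2679i)|1101⟩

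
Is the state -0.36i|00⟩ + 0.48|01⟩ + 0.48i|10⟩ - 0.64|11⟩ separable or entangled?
Separable

Writing the state as a|00⟩ + b|01⟩ + c|10⟩ + d|11⟩, it is a product state iff ad − bc = 0.
Here (a, b, c, d) = (-0.36i, 0.48, 0.48i, -0.64): ad − bc = (-0.36i)(-0.64) − (0.48)(0.48i) = 0, so the state is separable.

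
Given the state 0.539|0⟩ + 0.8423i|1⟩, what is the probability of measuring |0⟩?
0.2905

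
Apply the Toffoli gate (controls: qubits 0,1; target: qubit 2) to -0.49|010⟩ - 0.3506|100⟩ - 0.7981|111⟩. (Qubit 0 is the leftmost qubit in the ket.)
-0.49|010⟩ - 0.3506|100⟩ - 0.7981|110⟩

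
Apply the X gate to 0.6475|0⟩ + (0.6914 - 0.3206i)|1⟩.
(0.6914 - 0.3206i)|0⟩ + 0.6475|1⟩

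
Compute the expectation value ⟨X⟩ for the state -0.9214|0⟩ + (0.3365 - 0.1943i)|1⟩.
-0.6201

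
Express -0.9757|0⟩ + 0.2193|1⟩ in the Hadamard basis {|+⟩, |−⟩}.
-0.5349|+⟩ - 0.845|−⟩

With |ψ⟩ = α|0⟩ + β|1⟩, the Hadamard-basis coefficients are ⟨+|ψ⟩ = (α + β)/√2 and ⟨−|ψ⟩ = (α − β)/√2.
Here α = -0.9757, β = 0.2193: (α + β)/√2 = -0.5349, (α − β)/√2 = -0.845.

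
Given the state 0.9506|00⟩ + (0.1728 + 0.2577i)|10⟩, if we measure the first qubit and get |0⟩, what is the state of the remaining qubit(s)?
|0⟩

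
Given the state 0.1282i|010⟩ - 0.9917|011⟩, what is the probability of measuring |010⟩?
0.01644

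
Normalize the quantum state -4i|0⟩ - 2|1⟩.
-0.8944i|0⟩ - 1/√5|1⟩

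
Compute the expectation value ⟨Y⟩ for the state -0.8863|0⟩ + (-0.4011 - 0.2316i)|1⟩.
0.4105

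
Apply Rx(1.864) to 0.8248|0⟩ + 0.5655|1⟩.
(0.4918 - 0.454i)|0⟩ + (0.3372 - 0.6622i)|1⟩

Rx(1.864) = [[cos(θ/2), −i·sin(θ/2)], [−i·sin(θ/2), cos(θ/2)]]; θ = 1.864, cos(θ/2) ≈ 0.59623, sin(θ/2) ≈ 0.802814.
With a = amp(|0⟩) = 0.8248 and b = amp(|1⟩) = 0.5655:
new amp(|0⟩) = (0.59623)·a + (-0.802814i)·b = (0.4918 - 0.454i)
new amp(|1⟩) = (-0.802814i)·a + (0.59623)·b = (0.3372 - 0.6622i)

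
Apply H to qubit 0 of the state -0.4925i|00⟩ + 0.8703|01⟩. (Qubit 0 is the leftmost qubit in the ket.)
-0.3483i|00⟩ + 0.6154|01⟩ - 0.3483i|10⟩ + 0.6154|11⟩

H on qubit 0 mixes each pair of kets that differ only in qubit 0: amplitudes (a, b) of (|…0…⟩, |…1…⟩) become ((a + b)/√2, (a − b)/√2). Kets absent from the input have amplitude 0.
(|00⟩, |10⟩): (a, b) = (-0.4925i, 0) → (-0.3483i, -0.3483i)
(|01⟩, |11⟩): (a, b) = (0.8703, 0) → (0.6154, 0.6154)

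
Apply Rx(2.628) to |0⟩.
0.254|0⟩ - 0.9672i|1⟩

Rx(2.628) = [[cos(θ/2), −i·sin(θ/2)], [−i·sin(θ/2), cos(θ/2)]]; θ = 2.628, cos(θ/2) ≈ 0.253983, sin(θ/2) ≈ 0.967209.
With a = amp(|0⟩) = 1 and b = amp(|1⟩) = 0:
new amp(|0⟩) = (0.253983)·a + (-0.967209i)·b = 0.254
new amp(|1⟩) = (-0.967209i)·a + (0.253983)·b = -0.9672i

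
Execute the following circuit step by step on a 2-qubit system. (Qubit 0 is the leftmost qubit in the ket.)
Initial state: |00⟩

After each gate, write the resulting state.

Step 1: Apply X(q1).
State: |01⟩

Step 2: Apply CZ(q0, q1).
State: |01⟩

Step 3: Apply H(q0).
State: 1/√2|01⟩ + 1/√2|11⟩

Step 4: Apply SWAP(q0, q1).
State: 1/√2|10⟩ + 1/√2|11⟩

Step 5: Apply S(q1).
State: 1/√2|10⟩ + (1/√2)i|11⟩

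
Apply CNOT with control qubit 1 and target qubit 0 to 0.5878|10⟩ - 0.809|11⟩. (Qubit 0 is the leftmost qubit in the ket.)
-0.809|01⟩ + 0.5878|10⟩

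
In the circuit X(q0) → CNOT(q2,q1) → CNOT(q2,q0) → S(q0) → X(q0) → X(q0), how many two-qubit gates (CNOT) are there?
2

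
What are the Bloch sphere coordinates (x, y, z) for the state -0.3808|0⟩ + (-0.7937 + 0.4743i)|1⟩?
(0.6045, -0.3612, -0.7099)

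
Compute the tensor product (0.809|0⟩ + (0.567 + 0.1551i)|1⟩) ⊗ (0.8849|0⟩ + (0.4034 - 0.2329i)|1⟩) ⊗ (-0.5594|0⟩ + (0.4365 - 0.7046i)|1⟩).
-0.4005|000⟩ + (0.3125 - 0.5044i)|001⟩ + (-0.1826 + 0.1054i)|010⟩ + (0.009694 - 0.3122i)|011⟩ + (-0.2807 - 0.07678i)|100⟩ + (0.3157 - 0.2936i)|101⟩ + (-0.1482 + 0.03887i)|110⟩ + (0.06665 - 0.2169i)|111⟩

amp(|b₁b₂…⟩) = product of the factor amplitudes for bits b₁, b₂, …; only kets whose every factor amplitude is nonzero survive.
|000⟩: (0.809)(0.8849)(-0.5594) = -0.4005
|001⟩: (0.809)(0.8849)(0.4365 - 0.7046i) = (0.3125 - 0.5044i)
|010⟩: (0.809)(0.4034 - 0.2329i)(-0.5594) = (-0.1826 + 0.1054i)
|011⟩: (0.809)(0.4034 - 0.2329i)(0.4365 - 0.7046i) = (0.009694 - 0.3122i)
|100⟩: (0.567 + 0.1551i)(0.8849)(-0.5594) = (-0.2807 - 0.07678i)
|101⟩: (0.567 + 0.1551i)(0.8849)(0.4365 - 0.7046i) = (0.3157 - 0.2936i)
|110⟩: (0.567 + 0.1551i)(0.4034 - 0.2329i)(-0.5594) = (-0.1482 + 0.03887i)
|111⟩: (0.567 + 0.1551i)(0.4034 - 0.2329i)(0.4365 - 0.7046i) = (0.06665 - 0.2169i)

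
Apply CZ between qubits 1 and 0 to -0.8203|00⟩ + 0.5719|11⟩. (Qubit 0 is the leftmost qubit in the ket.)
-0.8203|00⟩ - 0.5719|11⟩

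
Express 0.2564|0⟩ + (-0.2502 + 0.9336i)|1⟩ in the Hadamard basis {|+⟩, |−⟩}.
(0.004384 + 0.6602i)|+⟩ + (0.3582 - 0.6602i)|−⟩

With |ψ⟩ = α|0⟩ + β|1⟩, the Hadamard-basis coefficients are ⟨+|ψ⟩ = (α + β)/√2 and ⟨−|ψ⟩ = (α − β)/√2.
Here α = 0.2564, β = (-0.2502 + 0.9336i): (α + β)/√2 = (0.004384 + 0.6602i), (α − β)/√2 = (0.3582 - 0.6602i).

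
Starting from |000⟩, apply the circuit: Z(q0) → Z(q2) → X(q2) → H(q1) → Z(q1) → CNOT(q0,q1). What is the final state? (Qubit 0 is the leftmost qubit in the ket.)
1/√2|001⟩ - 1/√2|011⟩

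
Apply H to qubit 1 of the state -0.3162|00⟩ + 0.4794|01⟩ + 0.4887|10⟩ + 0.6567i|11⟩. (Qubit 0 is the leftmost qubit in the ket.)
0.1154|00⟩ - 0.5626|01⟩ + (0.3456 + 0.4644i)|10⟩ + (0.3456 - 0.4644i)|11⟩

H on qubit 1 mixes each pair of kets that differ only in qubit 1: amplitudes (a, b) of (|…0…⟩, |…1…⟩) become ((a + b)/√2, (a − b)/√2). Kets absent from the input have amplitude 0.
(|00⟩, |01⟩): (a, b) = (-0.3162, 0.4794) → (0.1154, -0.5626)
(|10⟩, |11⟩): (a, b) = (0.4887, 0.6567i) → ((0.3456 + 0.4644i), (0.3456 - 0.4644i))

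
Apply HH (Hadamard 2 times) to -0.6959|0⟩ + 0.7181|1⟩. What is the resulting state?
-0.6959|0⟩ + 0.7181|1⟩

H² = I, so an even number of Hadamards cancels: H^2 = I and the state is unchanged.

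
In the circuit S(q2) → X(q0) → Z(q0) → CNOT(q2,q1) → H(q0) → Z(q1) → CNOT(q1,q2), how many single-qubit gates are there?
5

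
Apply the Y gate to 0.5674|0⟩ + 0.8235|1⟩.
-0.8235i|0⟩ + 0.5674i|1⟩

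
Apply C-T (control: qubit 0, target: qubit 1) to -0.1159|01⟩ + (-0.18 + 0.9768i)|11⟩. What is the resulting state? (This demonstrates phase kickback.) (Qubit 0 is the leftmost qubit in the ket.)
-0.1159|01⟩ + (-0.818 + 0.5634i)|11⟩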